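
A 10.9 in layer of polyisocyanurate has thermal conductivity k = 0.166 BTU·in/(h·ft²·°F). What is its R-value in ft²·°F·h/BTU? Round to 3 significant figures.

R = L/k = 10.9/0.166 = 65.66 ft²·°F·h/BTU

65.7 ft²·°F·h/BTU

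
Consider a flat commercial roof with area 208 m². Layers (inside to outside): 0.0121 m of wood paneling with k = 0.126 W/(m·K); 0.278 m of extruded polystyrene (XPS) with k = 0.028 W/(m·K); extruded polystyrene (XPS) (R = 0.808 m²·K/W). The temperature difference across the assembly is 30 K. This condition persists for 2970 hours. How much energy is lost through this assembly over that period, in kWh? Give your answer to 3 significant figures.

1710 kWh

0.0121/0.126 = 0.09603
0.278/0.028 = 9.929
R_total = 0.09603 + 9.929 + 0.808 = 10.83 m²·K/W
Q = 208 × 30 / 10.83 = 576 W
E = 576 W × 2970 h / 1000 = 1711 kWh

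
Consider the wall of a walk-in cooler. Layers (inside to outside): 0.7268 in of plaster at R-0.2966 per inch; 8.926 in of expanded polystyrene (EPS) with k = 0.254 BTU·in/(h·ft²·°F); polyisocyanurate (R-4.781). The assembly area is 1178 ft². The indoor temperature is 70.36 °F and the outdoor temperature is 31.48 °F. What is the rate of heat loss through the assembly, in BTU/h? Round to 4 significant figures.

1141 BTU/h

0.7268 × 0.2966 = 0.21557
8.926/0.254 = 35.142
R_total = 0.21557 + 35.142 + 4.781 = 40.138 ft²·°F·h/BTU
Q = A·ΔT/R = 1178 × (70.36 − 31.48) / 40.138 = 1141.1 BTU/h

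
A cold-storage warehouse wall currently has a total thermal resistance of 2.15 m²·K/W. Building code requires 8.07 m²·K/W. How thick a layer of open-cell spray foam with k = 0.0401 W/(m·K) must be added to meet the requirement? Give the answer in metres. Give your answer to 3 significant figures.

ΔR = 8.07 − 2.15 = 5.92 m²·K/W
L = ΔR × k = 5.92 × 0.0401 = 0.2374 m

0.237 m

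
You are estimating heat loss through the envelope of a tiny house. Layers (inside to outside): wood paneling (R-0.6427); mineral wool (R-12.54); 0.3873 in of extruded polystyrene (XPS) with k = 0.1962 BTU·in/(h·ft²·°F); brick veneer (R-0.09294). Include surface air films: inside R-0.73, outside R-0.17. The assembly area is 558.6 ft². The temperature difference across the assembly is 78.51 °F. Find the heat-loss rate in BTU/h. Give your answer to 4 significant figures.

2716 BTU/h

0.3873/0.1962 = 1.974
R_total = 0.73 + 0.6427 + 12.54 + 1.974 + 0.09294 + 0.17 = 16.15 ft²·°F·h/BTU
Q = A·ΔT/R = 558.6 × 78.51 / 16.15 = 2715.6 BTU/h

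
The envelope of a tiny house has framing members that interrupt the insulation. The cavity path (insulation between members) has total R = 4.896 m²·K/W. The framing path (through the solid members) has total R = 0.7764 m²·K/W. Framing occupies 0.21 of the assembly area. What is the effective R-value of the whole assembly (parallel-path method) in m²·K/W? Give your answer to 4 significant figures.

U_eff = 0.79/4.896 + 0.21/0.7764 = 0.16136 + 0.27048 = 0.43184
R_eff = 1/U_eff = 2.3157 m²·K/W

2.316 m²·K/W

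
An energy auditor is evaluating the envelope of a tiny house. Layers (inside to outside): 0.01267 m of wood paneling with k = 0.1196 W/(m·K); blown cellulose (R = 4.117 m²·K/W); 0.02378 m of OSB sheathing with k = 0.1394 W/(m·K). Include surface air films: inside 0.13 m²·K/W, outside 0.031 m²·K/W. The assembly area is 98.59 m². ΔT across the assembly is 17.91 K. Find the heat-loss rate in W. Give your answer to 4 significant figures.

387.7 W

0.01267/0.1196 = 0.10594
0.02378/0.1394 = 0.17059
R_total = 0.13 + 0.10594 + 4.117 + 0.17059 + 0.031 = 4.5545 m²·K/W
Q = A·ΔT/R = 98.59 × 17.91 / 4.5545 = 387.69 W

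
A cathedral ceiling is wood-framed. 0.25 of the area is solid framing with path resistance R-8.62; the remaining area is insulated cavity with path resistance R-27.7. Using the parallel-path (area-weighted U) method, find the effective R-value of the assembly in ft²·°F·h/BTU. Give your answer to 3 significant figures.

17.8 ft²·°F·h/BTU

U_eff = 0.75/27.7 + 0.25/8.62 = 0.02708 + 0.029 = 0.05608
R_eff = 1/U_eff = 17.83 ft²·°F·h/BTU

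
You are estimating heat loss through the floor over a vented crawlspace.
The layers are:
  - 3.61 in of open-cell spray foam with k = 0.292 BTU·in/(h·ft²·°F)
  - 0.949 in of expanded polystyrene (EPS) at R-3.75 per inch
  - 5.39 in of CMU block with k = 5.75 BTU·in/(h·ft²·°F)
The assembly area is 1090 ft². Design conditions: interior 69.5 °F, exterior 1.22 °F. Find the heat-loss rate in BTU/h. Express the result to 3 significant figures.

3.61/0.292 = 12.36
0.949 × 3.75 = 3.559
5.39/5.75 = 0.9374
R_total = 12.36 + 3.559 + 0.9374 = 16.86 ft²·°F·h/BTU
Q = A·ΔT/R = 1090 × (69.5 − 1.22) / 16.86 = 4415 BTU/h

4410 BTU/h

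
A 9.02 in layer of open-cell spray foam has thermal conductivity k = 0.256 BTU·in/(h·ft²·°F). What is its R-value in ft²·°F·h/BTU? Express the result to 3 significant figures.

35.2 ft²·°F·h/BTU

R = L/k = 9.02/0.256 = 35.23 ft²·°F·h/BTU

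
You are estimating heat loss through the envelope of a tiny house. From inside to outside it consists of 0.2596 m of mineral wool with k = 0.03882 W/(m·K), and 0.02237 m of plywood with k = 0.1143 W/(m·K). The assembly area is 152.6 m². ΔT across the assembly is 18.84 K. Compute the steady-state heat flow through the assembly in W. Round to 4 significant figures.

417.7 W

0.2596/0.03882 = 6.6873
0.02237/0.1143 = 0.19571
R_total = 6.6873 + 0.19571 = 6.883 m²·K/W
Q = A·ΔT/R = 152.6 × 18.84 / 6.883 = 417.69 W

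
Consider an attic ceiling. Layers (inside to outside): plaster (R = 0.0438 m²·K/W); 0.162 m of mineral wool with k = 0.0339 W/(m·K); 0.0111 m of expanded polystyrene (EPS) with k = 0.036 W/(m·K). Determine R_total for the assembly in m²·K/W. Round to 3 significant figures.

5.13 m²·K/W

0.162/0.0339 = 4.779
0.0111/0.036 = 0.3083
R_total = 0.0438 + 4.779 + 0.3083 = 5.131 m²·K/W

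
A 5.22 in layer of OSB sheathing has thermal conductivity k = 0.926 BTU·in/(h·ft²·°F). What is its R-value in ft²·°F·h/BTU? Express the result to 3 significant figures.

R = L/k = 5.22/0.926 = 5.637 ft²·°F·h/BTU

5.64 ft²·°F·h/BTU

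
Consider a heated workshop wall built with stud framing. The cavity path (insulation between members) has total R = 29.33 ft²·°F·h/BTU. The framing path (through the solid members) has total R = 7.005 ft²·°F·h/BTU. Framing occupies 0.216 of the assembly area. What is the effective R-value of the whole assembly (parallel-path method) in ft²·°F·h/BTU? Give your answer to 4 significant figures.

U_eff = 0.784/29.33 + 0.216/7.005 = 0.02673 + 0.030835 = 0.057565
R_eff = 1/U_eff = 17.372 ft²·°F·h/BTU

17.37 ft²·°F·h/BTU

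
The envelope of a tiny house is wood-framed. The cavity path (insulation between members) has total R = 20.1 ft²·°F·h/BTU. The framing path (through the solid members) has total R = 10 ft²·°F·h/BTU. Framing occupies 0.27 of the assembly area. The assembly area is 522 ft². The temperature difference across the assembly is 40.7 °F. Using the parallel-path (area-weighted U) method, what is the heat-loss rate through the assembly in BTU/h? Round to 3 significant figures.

1350 BTU/h

U_eff = 0.73/20.1 + 0.27/10 = 0.03632 + 0.027 = 0.06332
R_eff = 1/U_eff = 15.79 ft²·°F·h/BTU
Q = 522 × 40.7 / 15.79 = 1345 BTU/h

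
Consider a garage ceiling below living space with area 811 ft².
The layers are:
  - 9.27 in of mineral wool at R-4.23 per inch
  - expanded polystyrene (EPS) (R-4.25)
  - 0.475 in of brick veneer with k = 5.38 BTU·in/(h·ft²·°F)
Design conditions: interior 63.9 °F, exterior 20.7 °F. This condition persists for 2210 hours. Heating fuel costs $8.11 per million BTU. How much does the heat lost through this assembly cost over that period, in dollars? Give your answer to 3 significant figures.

14.4 dollars

9.27 × 4.23 = 39.21
0.475/5.38 = 0.08829
R_total = 39.21 + 4.25 + 0.08829 = 43.55 ft²·°F·h/BTU
Q = 811 × (63.9 − 20.7) / 43.55 = 804.5 BTU/h
E = 804.5 × 2210 = 1778000 BTU
Cost = 1778000/10⁶ × 8.11 = $14.42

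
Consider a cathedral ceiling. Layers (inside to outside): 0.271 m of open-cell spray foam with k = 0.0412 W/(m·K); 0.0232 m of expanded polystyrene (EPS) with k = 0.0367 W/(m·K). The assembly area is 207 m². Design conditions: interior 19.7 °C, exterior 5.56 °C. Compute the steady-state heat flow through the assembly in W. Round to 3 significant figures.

0.271/0.0412 = 6.578
0.0232/0.0367 = 0.6322
R_total = 6.578 + 0.6322 = 7.21 m²·K/W
Q = A·ΔT/R = 207 × (19.7 − 5.56) / 7.21 = 406 W

406 W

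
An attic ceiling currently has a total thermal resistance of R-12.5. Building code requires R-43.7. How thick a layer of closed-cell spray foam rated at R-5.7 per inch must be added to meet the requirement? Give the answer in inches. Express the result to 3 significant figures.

5.47 in

ΔR = 43.7 − 12.5 = 31.2 ft²·°F·h/BTU
L = ΔR / (R/in) = 31.2/5.7 = 5.474 in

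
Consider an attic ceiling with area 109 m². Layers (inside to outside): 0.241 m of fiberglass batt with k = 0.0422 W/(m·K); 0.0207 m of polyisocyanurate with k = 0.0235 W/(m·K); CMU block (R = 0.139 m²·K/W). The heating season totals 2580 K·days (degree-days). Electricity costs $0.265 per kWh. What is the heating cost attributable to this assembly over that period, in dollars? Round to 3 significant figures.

0.241/0.0422 = 5.711
0.0207/0.0235 = 0.8809
R_total = 5.711 + 0.8809 + 0.139 = 6.731 m²·K/W
E = A × HDD × 24 / R / 1000 = 109 × 2580 × 24 / 6.731 / 1000 = 1003 kWh
Cost = 1003 × 0.265 = $265.7

266 dollars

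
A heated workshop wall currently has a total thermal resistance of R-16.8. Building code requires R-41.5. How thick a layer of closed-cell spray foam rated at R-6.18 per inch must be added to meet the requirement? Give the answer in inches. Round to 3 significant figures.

4.00 in

ΔR = 41.5 − 16.8 = 24.7 ft²·°F·h/BTU
L = ΔR / (R/in) = 24.7/6.18 = 3.997 in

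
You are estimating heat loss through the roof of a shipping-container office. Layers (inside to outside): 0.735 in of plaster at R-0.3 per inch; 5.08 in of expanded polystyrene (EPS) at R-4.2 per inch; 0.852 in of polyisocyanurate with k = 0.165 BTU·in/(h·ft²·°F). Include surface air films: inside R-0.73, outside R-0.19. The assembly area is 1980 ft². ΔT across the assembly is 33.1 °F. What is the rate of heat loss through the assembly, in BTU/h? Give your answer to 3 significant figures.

0.735 × 0.3 = 0.2205
5.08 × 4.2 = 21.34
0.852/0.165 = 5.164
R_total = 0.73 + 0.2205 + 21.34 + 5.164 + 0.19 = 27.64 ft²·°F·h/BTU
Q = A·ΔT/R = 1980 × 33.1 / 27.64 = 2371 BTU/h

2370 BTU/h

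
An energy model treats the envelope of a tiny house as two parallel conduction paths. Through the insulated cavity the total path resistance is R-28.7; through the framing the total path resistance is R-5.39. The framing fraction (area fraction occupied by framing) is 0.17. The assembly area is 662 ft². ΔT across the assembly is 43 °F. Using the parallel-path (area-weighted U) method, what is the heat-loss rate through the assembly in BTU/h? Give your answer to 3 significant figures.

U_eff = 0.83/28.7 + 0.17/5.39 = 0.02892 + 0.03154 = 0.06046
R_eff = 1/U_eff = 16.54 ft²·°F·h/BTU
Q = 662 × 43 / 16.54 = 1721 BTU/h

1720 BTU/h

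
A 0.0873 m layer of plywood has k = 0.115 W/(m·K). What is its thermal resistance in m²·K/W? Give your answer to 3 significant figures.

R = L/k = 0.0873/0.115 = 0.7591 m²·K/W

0.759 m²·K/W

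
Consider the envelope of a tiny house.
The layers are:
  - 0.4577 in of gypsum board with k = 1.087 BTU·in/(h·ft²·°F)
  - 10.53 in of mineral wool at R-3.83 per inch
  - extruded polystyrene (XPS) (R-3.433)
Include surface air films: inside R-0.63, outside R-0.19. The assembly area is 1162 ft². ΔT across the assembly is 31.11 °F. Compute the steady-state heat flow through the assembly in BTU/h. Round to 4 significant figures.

0.4577/1.087 = 0.42107
10.53 × 3.83 = 40.33
R_total = 0.63 + 0.42107 + 40.33 + 3.433 + 0.19 = 45.004 ft²·°F·h/BTU
Q = A·ΔT/R = 1162 × 31.11 / 45.004 = 803.26 BTU/h

803.3 BTU/h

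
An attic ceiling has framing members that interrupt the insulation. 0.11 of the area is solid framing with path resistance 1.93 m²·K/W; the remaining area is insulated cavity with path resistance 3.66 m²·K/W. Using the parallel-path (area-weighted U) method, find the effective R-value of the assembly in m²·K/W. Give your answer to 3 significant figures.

U_eff = 0.89/3.66 + 0.11/1.93 = 0.2432 + 0.05699 = 0.3002
R_eff = 1/U_eff = 3.332 m²·K/W

3.33 m²·K/W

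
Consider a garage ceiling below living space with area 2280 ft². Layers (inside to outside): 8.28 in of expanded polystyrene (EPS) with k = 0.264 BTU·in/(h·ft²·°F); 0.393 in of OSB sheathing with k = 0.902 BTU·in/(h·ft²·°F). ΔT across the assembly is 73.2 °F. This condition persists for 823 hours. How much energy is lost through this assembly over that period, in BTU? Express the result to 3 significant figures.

4320000 BTU

8.28/0.264 = 31.36
0.393/0.902 = 0.4357
R_total = 31.36 + 0.4357 = 31.8 ft²·°F·h/BTU
Q = 2280 × 73.2 / 31.8 = 5248 BTU/h
E = 5248 × 823 = 4319000 BTU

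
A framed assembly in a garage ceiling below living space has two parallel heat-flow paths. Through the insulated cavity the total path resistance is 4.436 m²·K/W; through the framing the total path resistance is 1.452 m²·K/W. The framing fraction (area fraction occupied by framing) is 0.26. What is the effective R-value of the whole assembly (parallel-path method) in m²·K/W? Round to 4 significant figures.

2.891 m²·K/W

U_eff = 0.74/4.436 + 0.26/1.452 = 0.16682 + 0.17906 = 0.34588
R_eff = 1/U_eff = 2.8912 m²·K/W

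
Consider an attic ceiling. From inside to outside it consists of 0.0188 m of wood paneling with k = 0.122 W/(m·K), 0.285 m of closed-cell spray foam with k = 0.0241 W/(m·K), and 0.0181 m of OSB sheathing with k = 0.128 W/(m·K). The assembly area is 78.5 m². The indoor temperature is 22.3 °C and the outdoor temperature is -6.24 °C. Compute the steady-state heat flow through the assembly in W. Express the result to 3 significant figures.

185 W

0.0188/0.122 = 0.1541
0.285/0.0241 = 11.83
0.0181/0.128 = 0.1414
R_total = 0.1541 + 11.83 + 0.1414 = 12.12 m²·K/W
Q = A·ΔT/R = 78.5 × (22.3 − (-6.24)) / 12.12 = 184.8 W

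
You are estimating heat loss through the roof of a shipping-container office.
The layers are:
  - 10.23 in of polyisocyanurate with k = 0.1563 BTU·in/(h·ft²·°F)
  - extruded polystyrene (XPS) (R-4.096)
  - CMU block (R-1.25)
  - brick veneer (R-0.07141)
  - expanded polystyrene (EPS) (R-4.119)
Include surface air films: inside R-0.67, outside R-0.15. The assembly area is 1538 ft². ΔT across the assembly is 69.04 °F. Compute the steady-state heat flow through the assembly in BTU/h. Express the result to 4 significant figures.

10.23/0.1563 = 65.451
R_total = 0.67 + 65.451 + 4.096 + 1.25 + 0.07141 + 4.119 + 0.15 = 75.807 ft²·°F·h/BTU
Q = A·ΔT/R = 1538 × 69.04 / 75.807 = 1400.7 BTU/h

1401 BTU/h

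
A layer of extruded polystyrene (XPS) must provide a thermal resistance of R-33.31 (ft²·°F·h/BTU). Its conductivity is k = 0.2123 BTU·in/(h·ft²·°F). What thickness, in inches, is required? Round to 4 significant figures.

7.072 in

L = R × k = 33.31 × 0.2123 = 7.0717 in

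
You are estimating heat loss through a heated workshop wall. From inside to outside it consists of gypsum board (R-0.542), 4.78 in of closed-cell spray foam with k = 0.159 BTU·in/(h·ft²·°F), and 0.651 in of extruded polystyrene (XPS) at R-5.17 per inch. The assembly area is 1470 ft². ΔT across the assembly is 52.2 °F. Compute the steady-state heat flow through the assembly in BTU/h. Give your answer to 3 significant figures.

2260 BTU/h

4.78/0.159 = 30.06
0.651 × 5.17 = 3.366
R_total = 0.542 + 30.06 + 3.366 = 33.97 ft²·°F·h/BTU
Q = A·ΔT/R = 1470 × 52.2 / 33.97 = 2259 BTU/h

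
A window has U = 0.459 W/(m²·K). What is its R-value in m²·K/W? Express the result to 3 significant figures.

2.18 m²·K/W

R = 1/U = 1/0.459 = 2.179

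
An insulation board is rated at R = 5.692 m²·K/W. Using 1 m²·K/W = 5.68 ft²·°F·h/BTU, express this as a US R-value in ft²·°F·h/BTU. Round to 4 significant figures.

R_US = 5.692 × 5.68 = 32.331

32.33 ft²·°F·h/BTU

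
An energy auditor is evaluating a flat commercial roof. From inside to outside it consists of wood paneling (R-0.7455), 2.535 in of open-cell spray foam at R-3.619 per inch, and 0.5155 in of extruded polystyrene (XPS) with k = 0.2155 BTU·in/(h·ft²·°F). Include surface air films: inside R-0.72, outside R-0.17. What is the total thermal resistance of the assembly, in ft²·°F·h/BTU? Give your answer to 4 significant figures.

2.535 × 3.619 = 9.1742
0.5155/0.2155 = 2.3921
R_total = 0.72 + 0.7455 + 9.1742 + 2.3921 + 0.17 = 13.202 ft²·°F·h/BTU

13.20 ft²·°F·h/BTU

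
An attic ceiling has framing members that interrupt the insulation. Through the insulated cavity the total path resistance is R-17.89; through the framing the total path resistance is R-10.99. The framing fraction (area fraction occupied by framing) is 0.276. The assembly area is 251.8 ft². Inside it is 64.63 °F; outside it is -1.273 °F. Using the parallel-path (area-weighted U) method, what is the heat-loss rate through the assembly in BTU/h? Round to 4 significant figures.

U_eff = 0.724/17.89 + 0.276/10.99 = 0.04047 + 0.025114 = 0.065583
R_eff = 1/U_eff = 15.248 ft²·°F·h/BTU
Q = 251.8 × (64.63 − (-1.273)) / 15.248 = 1088.3 BTU/h

1088 BTU/h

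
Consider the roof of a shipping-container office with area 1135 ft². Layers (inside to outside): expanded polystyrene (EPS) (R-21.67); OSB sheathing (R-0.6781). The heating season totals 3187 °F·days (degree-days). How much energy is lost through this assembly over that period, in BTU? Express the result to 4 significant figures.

R_total = 21.67 + 0.6781 = 22.348 ft²·°F·h/BTU
E = A × HDD × 24 / R = 1135 × 3187 × 24 / 22.348 = 3884600 BTU

3885000 BTU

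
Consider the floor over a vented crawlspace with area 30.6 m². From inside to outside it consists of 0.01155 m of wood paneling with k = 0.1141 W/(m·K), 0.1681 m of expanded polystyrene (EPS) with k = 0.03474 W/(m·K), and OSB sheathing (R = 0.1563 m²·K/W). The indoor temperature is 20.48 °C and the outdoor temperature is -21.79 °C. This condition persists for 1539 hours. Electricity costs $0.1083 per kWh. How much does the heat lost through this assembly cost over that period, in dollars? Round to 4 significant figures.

42.30 dollars

0.01155/0.1141 = 0.10123
0.1681/0.03474 = 4.8388
R_total = 0.10123 + 4.8388 + 0.1563 = 5.0963 m²·K/W
Q = 30.6 × (20.48 − (-21.79)) / 5.0963 = 253.8 W
E = 253.8 W × 1539 h / 1000 = 390.6 kWh
Cost = 390.6 × 0.1083 = $42.302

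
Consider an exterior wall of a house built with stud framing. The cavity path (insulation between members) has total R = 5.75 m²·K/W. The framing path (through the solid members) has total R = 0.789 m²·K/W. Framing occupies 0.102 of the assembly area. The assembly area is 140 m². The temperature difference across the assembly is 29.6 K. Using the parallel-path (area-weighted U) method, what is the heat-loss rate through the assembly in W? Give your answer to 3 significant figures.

1180 W

U_eff = 0.898/5.75 + 0.102/0.789 = 0.1562 + 0.1293 = 0.2855
R_eff = 1/U_eff = 3.503 m²·K/W
Q = 140 × 29.6 / 3.503 = 1183 W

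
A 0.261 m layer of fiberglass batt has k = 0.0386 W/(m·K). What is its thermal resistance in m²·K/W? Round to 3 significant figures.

R = L/k = 0.261/0.0386 = 6.762 m²·K/W

6.76 m²·K/W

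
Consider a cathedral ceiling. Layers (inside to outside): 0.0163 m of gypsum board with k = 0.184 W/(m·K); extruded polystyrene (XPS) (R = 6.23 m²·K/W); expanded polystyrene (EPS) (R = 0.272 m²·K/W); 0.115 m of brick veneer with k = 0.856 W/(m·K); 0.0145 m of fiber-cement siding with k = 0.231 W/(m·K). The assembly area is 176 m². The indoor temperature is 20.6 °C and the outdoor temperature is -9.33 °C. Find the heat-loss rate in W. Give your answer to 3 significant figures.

0.0163/0.184 = 0.08859
0.115/0.856 = 0.1343
0.0145/0.231 = 0.06277
R_total = 0.08859 + 6.23 + 0.272 + 0.1343 + 0.06277 = 6.788 m²·K/W
Q = A·ΔT/R = 176 × (20.6 − (-9.33)) / 6.788 = 776.1 W

776 W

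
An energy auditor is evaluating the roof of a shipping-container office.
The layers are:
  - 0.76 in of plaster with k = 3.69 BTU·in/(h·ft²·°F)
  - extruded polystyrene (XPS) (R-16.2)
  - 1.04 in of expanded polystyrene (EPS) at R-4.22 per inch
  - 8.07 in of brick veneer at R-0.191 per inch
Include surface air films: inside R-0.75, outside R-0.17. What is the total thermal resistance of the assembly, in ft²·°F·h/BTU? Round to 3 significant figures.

23.3 ft²·°F·h/BTU

0.76/3.69 = 0.206
1.04 × 4.22 = 4.389
8.07 × 0.191 = 1.541
R_total = 0.75 + 0.206 + 16.2 + 4.389 + 1.541 + 0.17 = 23.26 ft²·°F·h/BTU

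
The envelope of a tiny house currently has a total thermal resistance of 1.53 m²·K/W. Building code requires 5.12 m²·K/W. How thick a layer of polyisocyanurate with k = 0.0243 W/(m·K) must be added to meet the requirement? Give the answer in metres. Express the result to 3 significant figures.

0.0872 m

ΔR = 5.12 − 1.53 = 3.59 m²·K/W
L = ΔR × k = 3.59 × 0.0243 = 0.08724 m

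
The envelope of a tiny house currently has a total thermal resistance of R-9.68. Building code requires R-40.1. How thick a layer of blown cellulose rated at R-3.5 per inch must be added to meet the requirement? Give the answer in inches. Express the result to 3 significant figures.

8.69 in

ΔR = 40.1 − 9.68 = 30.42 ft²·°F·h/BTU
L = ΔR / (R/in) = 30.42/3.5 = 8.691 in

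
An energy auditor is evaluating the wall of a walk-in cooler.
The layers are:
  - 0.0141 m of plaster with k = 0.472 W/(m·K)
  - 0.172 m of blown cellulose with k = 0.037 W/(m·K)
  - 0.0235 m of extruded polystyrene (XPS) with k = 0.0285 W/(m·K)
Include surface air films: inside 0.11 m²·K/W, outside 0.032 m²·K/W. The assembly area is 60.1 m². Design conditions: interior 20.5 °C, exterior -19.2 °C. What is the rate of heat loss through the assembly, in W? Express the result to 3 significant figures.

0.0141/0.472 = 0.02987
0.172/0.037 = 4.649
0.0235/0.0285 = 0.8246
R_total = 0.11 + 0.02987 + 4.649 + 0.8246 + 0.032 = 5.645 m²·K/W
Q = A·ΔT/R = 60.1 × (20.5 − (-19.2)) / 5.645 = 422.7 W

423 W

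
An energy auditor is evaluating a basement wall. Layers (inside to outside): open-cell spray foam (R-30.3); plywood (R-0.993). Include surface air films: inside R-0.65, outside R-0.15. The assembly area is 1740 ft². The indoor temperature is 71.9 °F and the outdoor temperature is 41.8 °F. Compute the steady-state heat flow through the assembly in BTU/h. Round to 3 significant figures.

1630 BTU/h

R_total = 0.65 + 30.3 + 0.993 + 0.15 = 32.09 ft²·°F·h/BTU
Q = A·ΔT/R = 1740 × (71.9 − 41.8) / 32.09 = 1632 BTU/h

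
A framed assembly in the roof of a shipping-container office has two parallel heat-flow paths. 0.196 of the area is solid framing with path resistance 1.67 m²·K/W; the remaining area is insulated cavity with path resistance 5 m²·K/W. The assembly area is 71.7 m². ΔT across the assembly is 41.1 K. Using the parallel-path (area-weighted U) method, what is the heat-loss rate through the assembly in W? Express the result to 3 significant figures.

U_eff = 0.804/5 + 0.196/1.67 = 0.1608 + 0.1174 = 0.2782
R_eff = 1/U_eff = 3.595 m²·K/W
Q = 71.7 × 41.1 / 3.595 = 819.7 W

820 W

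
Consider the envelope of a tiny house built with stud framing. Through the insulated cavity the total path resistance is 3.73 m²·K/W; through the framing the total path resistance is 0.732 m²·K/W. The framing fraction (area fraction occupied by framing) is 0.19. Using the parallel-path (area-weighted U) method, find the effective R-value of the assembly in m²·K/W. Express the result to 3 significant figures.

U_eff = 0.81/3.73 + 0.19/0.732 = 0.2172 + 0.2596 = 0.4767
R_eff = 1/U_eff = 2.098 m²·K/W

2.10 m²·K/W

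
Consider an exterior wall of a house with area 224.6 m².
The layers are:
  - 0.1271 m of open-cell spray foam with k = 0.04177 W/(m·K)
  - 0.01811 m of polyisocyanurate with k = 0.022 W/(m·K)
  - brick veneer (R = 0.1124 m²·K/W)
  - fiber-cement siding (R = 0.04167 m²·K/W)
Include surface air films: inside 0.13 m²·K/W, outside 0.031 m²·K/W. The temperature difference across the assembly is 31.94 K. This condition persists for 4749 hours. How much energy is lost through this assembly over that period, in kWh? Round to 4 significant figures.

0.1271/0.04177 = 3.0429
0.01811/0.022 = 0.82318
R_total = 0.13 + 3.0429 + 0.82318 + 0.1124 + 0.04167 + 0.031 = 4.1811 m²·K/W
Q = 224.6 × 31.94 / 4.1811 = 1715.7 W
E = 1715.7 W × 4749 h / 1000 = 8148.1 kWh

8148 kWh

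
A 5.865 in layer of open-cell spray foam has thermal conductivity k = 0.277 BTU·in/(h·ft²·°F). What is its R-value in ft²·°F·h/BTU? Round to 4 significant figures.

R = L/k = 5.865/0.277 = 21.173 ft²·°F·h/BTU

21.17 ft²·°F·h/BTU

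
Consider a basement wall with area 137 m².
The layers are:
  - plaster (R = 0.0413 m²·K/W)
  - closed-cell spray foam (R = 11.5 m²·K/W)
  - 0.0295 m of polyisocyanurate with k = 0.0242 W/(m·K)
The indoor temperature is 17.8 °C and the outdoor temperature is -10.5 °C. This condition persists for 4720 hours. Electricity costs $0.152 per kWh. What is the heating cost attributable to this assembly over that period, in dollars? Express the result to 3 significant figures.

218 dollars

0.0295/0.0242 = 1.219
R_total = 0.0413 + 11.5 + 1.219 = 12.76 m²·K/W
Q = 137 × (17.8 − (-10.5)) / 12.76 = 303.8 W
E = 303.8 W × 4720 h / 1000 = 1434 kWh
Cost = 1434 × 0.152 = $218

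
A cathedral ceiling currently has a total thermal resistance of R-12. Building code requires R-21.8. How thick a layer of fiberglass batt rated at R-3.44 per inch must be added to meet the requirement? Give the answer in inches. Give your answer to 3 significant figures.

2.85 in

ΔR = 21.8 − 12 = 9.8 ft²·°F·h/BTU
L = ΔR / (R/in) = 9.8/3.44 = 2.849 in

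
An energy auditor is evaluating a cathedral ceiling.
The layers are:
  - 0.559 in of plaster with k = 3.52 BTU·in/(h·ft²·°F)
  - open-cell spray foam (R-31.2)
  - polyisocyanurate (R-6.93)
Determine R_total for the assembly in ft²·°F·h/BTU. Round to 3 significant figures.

38.3 ft²·°F·h/BTU

0.559/3.52 = 0.1588
R_total = 0.1588 + 31.2 + 6.93 = 38.29 ft²·°F·h/BTU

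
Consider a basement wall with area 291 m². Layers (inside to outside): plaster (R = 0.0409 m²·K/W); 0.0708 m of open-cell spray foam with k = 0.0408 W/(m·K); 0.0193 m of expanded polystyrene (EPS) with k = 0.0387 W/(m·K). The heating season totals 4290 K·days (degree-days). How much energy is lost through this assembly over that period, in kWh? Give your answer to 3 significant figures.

13200 kWh

0.0708/0.0408 = 1.735
0.0193/0.0387 = 0.4987
R_total = 0.0409 + 1.735 + 0.4987 = 2.275 m²·K/W
E = A × HDD × 24 / R / 1000 = 291 × 4290 × 24 / 2.275 / 1000 = 13170 kWh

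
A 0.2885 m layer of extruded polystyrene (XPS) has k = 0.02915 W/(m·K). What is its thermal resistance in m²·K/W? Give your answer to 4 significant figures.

R = L/k = 0.2885/0.02915 = 9.8971 m²·K/W

9.897 m²·K/W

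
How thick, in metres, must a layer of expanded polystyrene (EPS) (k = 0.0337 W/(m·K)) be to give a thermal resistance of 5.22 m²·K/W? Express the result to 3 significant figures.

L = R·k = 5.22 × 0.0337 = 0.1759 m

0.176 m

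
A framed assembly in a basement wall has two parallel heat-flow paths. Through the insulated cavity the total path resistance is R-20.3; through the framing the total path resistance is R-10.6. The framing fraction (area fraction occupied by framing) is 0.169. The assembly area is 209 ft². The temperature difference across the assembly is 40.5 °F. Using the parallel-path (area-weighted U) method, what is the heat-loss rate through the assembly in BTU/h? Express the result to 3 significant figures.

481 BTU/h

U_eff = 0.831/20.3 + 0.169/10.6 = 0.04094 + 0.01594 = 0.05688
R_eff = 1/U_eff = 17.58 ft²·°F·h/BTU
Q = 209 × 40.5 / 17.58 = 481.5 BTU/h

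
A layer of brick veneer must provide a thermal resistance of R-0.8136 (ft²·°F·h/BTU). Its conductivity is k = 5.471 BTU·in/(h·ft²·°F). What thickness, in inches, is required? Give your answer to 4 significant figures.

L = R × k = 0.8136 × 5.471 = 4.4512 in

4.451 in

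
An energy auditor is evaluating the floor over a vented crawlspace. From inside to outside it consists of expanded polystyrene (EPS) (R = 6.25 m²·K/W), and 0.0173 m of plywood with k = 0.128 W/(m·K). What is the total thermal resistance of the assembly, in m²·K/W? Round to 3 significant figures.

0.0173/0.128 = 0.1352
R_total = 6.25 + 0.1352 = 6.385 m²·K/W

6.39 m²·K/W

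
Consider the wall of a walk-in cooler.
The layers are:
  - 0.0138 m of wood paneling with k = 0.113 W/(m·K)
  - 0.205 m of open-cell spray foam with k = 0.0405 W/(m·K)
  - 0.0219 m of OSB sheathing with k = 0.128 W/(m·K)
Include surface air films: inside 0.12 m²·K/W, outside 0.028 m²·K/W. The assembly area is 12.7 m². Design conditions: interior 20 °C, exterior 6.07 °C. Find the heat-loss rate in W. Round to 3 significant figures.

32.1 W

0.0138/0.113 = 0.1221
0.205/0.0405 = 5.062
0.0219/0.128 = 0.1711
R_total = 0.12 + 0.1221 + 5.062 + 0.1711 + 0.028 = 5.503 m²·K/W
Q = A·ΔT/R = 12.7 × (20 − 6.07) / 5.503 = 32.15 W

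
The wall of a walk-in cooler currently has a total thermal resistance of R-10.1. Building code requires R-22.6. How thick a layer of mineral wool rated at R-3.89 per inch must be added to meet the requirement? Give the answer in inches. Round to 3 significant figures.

3.21 in

ΔR = 22.6 − 10.1 = 12.5 ft²·°F·h/BTU
L = ΔR / (R/in) = 12.5/3.89 = 3.213 in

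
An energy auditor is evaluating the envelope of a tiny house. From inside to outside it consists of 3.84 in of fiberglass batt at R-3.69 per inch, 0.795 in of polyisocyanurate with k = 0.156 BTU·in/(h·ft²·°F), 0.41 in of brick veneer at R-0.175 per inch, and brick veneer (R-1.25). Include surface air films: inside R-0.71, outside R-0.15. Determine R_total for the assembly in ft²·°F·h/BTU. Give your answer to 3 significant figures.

21.4 ft²·°F·h/BTU

3.84 × 3.69 = 14.17
0.795/0.156 = 5.096
0.41 × 0.175 = 0.07175
R_total = 0.71 + 14.17 + 5.096 + 0.07175 + 1.25 + 0.15 = 21.45 ft²·°F·h/BTU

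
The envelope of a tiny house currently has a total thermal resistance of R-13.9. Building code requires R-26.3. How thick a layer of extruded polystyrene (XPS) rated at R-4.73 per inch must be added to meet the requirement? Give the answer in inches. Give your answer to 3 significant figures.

2.62 in

ΔR = 26.3 − 13.9 = 12.4 ft²·°F·h/BTU
L = ΔR / (R/in) = 12.4/4.73 = 2.622 in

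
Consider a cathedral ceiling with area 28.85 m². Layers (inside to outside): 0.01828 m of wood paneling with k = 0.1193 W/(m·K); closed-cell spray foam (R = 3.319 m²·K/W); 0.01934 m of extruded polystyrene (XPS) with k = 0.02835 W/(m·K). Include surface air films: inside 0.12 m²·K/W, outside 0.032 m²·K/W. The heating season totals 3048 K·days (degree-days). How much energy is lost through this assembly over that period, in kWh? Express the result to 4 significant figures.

0.01828/0.1193 = 0.15323
0.01934/0.02835 = 0.68219
R_total = 0.12 + 0.15323 + 3.319 + 0.68219 + 0.032 = 4.3064 m²·K/W
E = A × HDD × 24 / R / 1000 = 28.85 × 3048 × 24 / 4.3064 / 1000 = 490.07 kWh

490.1 kWh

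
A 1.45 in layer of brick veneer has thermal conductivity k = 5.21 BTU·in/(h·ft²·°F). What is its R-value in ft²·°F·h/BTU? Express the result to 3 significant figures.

R = L/k = 1.45/5.21 = 0.2783 ft²·°F·h/BTU

0.278 ft²·°F·h/BTU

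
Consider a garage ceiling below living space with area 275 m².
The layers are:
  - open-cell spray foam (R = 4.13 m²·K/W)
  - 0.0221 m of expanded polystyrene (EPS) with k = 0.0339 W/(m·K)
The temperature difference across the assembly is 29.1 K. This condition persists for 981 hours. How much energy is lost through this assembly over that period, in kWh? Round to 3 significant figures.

0.0221/0.0339 = 0.6519
R_total = 4.13 + 0.6519 = 4.782 m²·K/W
Q = 275 × 29.1 / 4.782 = 1673 W
E = 1673 W × 981 h / 1000 = 1642 kWh

1640 kWh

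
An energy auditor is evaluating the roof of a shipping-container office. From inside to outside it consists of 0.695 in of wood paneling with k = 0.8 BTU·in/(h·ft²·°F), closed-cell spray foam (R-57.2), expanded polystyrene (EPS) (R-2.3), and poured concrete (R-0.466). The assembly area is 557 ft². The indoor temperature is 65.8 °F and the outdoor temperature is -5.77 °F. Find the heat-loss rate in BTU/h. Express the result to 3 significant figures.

0.695/0.8 = 0.8687
R_total = 0.8687 + 57.2 + 2.3 + 0.466 = 60.83 ft²·°F·h/BTU
Q = A·ΔT/R = 557 × (65.8 − (-5.77)) / 60.83 = 655.3 BTU/h

655 BTU/h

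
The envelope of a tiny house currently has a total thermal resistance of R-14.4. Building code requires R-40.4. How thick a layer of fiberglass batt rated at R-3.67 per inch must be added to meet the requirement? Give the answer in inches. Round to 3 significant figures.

7.08 in

ΔR = 40.4 − 14.4 = 26 ft²·°F·h/BTU
L = ΔR / (R/in) = 26/3.67 = 7.084 in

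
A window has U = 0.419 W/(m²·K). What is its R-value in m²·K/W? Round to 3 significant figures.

2.39 m²·K/W

R = 1/U = 1/0.419 = 2.387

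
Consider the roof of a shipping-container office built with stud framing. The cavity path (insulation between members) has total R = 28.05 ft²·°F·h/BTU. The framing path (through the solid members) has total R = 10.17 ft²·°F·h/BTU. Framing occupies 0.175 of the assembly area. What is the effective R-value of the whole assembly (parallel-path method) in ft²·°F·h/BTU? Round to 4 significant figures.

21.45 ft²·°F·h/BTU

U_eff = 0.825/28.05 + 0.175/10.17 = 0.029412 + 0.017207 = 0.046619
R_eff = 1/U_eff = 21.45 ft²·°F·h/BTU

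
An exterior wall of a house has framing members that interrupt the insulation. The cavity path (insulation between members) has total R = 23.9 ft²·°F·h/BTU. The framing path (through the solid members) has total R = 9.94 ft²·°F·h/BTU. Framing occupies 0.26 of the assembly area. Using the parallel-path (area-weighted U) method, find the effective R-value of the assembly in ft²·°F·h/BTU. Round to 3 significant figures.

17.5 ft²·°F·h/BTU

U_eff = 0.74/23.9 + 0.26/9.94 = 0.03096 + 0.02616 = 0.05712
R_eff = 1/U_eff = 17.51 ft²·°F·h/BTU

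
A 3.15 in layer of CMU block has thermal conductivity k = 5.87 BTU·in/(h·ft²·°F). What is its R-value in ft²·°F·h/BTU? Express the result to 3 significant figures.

0.537 ft²·°F·h/BTU

R = L/k = 3.15/5.87 = 0.5366 ft²·°F·h/BTU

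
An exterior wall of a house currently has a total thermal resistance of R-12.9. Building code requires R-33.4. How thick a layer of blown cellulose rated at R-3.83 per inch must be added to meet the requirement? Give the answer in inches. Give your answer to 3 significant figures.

5.35 in

ΔR = 33.4 − 12.9 = 20.5 ft²·°F·h/BTU
L = ΔR / (R/in) = 20.5/3.83 = 5.352 in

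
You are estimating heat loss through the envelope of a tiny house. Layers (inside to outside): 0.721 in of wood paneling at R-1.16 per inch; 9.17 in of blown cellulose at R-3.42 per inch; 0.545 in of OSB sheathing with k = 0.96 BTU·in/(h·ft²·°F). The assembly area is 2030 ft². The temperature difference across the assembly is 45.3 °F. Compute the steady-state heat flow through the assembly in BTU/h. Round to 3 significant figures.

0.721 × 1.16 = 0.8364
9.17 × 3.42 = 31.36
0.545/0.96 = 0.5677
R_total = 0.8364 + 31.36 + 0.5677 = 32.77 ft²·°F·h/BTU
Q = A·ΔT/R = 2030 × 45.3 / 32.77 = 2807 BTU/h

2810 BTU/h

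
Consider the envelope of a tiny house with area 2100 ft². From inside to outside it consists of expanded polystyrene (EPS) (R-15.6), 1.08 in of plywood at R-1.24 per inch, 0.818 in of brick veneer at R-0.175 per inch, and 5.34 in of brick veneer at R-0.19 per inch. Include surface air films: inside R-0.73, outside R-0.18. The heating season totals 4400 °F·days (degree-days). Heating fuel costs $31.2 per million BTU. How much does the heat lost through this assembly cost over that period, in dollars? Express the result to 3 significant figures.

1.08 × 1.24 = 1.339
0.818 × 0.175 = 0.1431
5.34 × 0.19 = 1.015
R_total = 0.73 + 15.6 + 1.339 + 0.1431 + 1.015 + 0.18 = 19.01 ft²·°F·h/BTU
E = A × HDD × 24 / R = 2100 × 4400 × 24 / 19.01 = 11670000 BTU
Cost = 11670000/10⁶ × 31.2 = $364

364 dollars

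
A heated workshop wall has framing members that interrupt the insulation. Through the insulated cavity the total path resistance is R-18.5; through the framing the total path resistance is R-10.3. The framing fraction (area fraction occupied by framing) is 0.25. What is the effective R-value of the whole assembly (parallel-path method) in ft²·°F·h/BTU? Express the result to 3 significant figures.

U_eff = 0.75/18.5 + 0.25/10.3 = 0.04054 + 0.02427 = 0.06481
R_eff = 1/U_eff = 15.43 ft²·°F·h/BTU

15.4 ft²·°F·h/BTU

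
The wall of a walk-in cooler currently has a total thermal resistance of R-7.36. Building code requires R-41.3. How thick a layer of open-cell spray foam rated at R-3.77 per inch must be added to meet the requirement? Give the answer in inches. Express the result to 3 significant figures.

9.00 in

ΔR = 41.3 − 7.36 = 33.94 ft²·°F·h/BTU
L = ΔR / (R/in) = 33.94/3.77 = 9.003 in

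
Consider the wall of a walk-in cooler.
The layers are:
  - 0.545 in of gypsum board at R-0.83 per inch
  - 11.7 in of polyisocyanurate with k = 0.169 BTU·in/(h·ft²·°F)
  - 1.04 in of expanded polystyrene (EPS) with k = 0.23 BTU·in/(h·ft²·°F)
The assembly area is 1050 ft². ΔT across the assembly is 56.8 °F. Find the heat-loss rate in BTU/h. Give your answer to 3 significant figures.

0.545 × 0.83 = 0.4524
11.7/0.169 = 69.23
1.04/0.23 = 4.522
R_total = 0.4524 + 69.23 + 4.522 = 74.2 ft²·°F·h/BTU
Q = A·ΔT/R = 1050 × 56.8 / 74.2 = 803.7 BTU/h

804 BTU/h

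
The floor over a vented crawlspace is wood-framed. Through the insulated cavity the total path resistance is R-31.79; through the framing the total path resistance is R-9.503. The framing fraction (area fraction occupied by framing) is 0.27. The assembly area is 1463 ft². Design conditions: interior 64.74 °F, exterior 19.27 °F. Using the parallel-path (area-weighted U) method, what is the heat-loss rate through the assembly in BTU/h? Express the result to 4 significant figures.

3418 BTU/h

U_eff = 0.73/31.79 + 0.27/9.503 = 0.022963 + 0.028412 = 0.051375
R_eff = 1/U_eff = 19.465 ft²·°F·h/BTU
Q = 1463 × (64.74 − 19.27) / 19.465 = 3417.6 BTU/h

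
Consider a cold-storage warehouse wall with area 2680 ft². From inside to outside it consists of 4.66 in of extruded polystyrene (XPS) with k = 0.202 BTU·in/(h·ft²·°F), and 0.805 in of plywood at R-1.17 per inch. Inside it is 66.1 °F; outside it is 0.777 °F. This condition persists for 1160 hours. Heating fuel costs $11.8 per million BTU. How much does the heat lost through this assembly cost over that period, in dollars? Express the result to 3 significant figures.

4.66/0.202 = 23.07
0.805 × 1.17 = 0.9418
R_total = 23.07 + 0.9418 = 24.01 ft²·°F·h/BTU
Q = 2680 × (66.1 − 0.777) / 24.01 = 7291 BTU/h
E = 7291 × 1160 = 8458000 BTU
Cost = 8458000/10⁶ × 11.8 = $99.8

99.8 dollars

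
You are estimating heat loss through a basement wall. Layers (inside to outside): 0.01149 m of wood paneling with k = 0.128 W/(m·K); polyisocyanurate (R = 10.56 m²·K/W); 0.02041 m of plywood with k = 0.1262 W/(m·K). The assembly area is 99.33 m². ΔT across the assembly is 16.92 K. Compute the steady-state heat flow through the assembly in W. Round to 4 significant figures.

155.5 W

0.01149/0.128 = 0.089766
0.02041/0.1262 = 0.16173
R_total = 0.089766 + 10.56 + 0.16173 = 10.811 m²·K/W
Q = A·ΔT/R = 99.33 × 16.92 / 10.811 = 155.45 W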